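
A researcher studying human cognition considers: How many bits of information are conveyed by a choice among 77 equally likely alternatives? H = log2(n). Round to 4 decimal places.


H = log2(n)
H = log2(77)
= 6.2668


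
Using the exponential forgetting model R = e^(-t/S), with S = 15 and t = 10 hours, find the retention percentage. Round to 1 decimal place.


R = e^(-t/S)
-t/S = -10/15 = -0.666667
R = e^(-0.666667) = 0.513417
Percentage = 0.513417 * 100
= 51.3


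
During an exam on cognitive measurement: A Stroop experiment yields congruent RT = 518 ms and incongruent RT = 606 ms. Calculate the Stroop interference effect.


Stroop effect = RT(incongruent) - RT(congruent)
= 606 - 518
= 88 ms


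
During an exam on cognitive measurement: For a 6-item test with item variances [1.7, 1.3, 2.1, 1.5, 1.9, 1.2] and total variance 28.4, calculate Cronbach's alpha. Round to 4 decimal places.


alpha = (k/(k-1)) * (1 - sum(s_i^2)/s_total^2)
sum(item variances) = 9.7
k/(k-1) = 6/5 = 1.2
1 - 9.7/28.4 = 1 - 0.341549 = 0.658451
alpha = 1.2 * 0.658451
= 0.7901


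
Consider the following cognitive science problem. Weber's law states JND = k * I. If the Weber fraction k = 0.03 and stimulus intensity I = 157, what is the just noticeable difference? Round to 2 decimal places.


JND = k * I
JND = 0.03 * 157
= 4.71


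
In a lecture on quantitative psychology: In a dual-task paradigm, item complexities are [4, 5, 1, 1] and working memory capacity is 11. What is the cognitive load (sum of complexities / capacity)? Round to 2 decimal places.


Total complexity = 4 + 5 + 1 + 1 = 11
Load = total / capacity = 11 / 11
= 1.00


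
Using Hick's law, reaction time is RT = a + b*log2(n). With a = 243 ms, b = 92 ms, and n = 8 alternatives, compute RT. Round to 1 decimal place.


RT = 243 + 92 * log2(8)
log2(8) = 3.0
RT = 243 + 92 * 3.0
= 243 + 276.0
= 519.0 ms


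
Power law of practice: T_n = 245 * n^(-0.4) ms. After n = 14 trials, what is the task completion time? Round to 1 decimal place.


T_n = 245 * 14^(-0.4)
14^(-0.4) = 0.347976
T_n = 245 * 0.347976
= 85.3 ms


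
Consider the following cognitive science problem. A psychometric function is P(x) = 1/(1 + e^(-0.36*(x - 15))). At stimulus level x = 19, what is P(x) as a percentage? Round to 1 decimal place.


P(x) = 1/(1 + e^(-0.36*(19 - 15)))
Exponent = -0.36 * 4 = -1.44
e^(-1.44) = 0.236928
P = 1/(1 + 0.236928) = 0.808454
Percentage = 80.8


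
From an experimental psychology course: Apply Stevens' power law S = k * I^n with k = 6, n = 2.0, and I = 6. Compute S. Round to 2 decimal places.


S = 6 * 6^2.0
6^2.0 = 36.0
S = 6 * 36.0
= 216.00


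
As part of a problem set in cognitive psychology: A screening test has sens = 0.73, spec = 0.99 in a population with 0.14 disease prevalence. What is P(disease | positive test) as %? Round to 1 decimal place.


PPV = (sens * prev) / (sens * prev + (1-spec) * (1-prev))
Numerator = 0.73 * 0.14 = 0.1022
P(positive and no disease) = (1 - spec) * (1 - prev) = (1 - 0.99) * (1 - 0.14) = 0.0086
Denominator = 0.1022 + 0.0086 = 0.1108
PPV = 0.1022 / 0.1108 = 0.922383
As percentage = 92.2


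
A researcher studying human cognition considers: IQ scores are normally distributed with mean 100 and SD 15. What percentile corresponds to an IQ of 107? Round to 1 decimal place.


z = (IQ - mean) / SD
z = (107 - 100) / 15 = 0.4667
Percentile = Phi(0.4667) * 100
Phi(0.4667) = 0.679643
= 68.0


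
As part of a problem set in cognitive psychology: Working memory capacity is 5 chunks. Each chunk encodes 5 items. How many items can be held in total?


Total items = chunks * items_per_chunk
= 5 * 5
= 25


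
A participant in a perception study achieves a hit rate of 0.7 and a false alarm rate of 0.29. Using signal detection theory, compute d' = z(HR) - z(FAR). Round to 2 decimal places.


d' = z(HR) - z(FAR)
z(0.7) = 0.5244
z(0.29) = -0.5534
d' = 0.5244 - -0.5534
= 1.08


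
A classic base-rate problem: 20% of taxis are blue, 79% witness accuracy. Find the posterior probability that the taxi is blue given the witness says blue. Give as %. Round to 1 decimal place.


P(blue | says blue) = P(says blue | blue)*P(blue) / [P(says blue | blue)*P(blue) + P(says blue | not blue)*P(not blue)]
Numerator = 0.79 * 0.2 = 0.158
False identification = 0.21 * 0.8 = 0.168
P = 0.158 / (0.158 + 0.168)
= 0.158 / 0.326
As percentage = 48.5


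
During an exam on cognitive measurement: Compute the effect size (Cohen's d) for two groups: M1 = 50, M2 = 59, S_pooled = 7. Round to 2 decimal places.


Cohen's d = (M1 - M2) / S_pooled
= (50 - 59) / 7
= -9 / 7
= -1.29


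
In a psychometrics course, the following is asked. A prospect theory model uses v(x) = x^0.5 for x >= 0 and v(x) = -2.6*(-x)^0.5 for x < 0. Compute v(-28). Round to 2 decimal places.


Since x = -28 < 0, use v(x) = -lambda*(-x)^alpha
(-x) = 28
28^0.5 = 5.2915
v(-28) = -2.6 * 5.2915
= -13.76


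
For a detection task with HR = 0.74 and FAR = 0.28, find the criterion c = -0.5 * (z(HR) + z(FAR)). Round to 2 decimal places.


c = -0.5 * (z(HR) + z(FAR))
z(0.74) = 0.6433
z(0.28) = -0.5828
c = -0.5 * (0.6433 + -0.5828)
= -0.5 * 0.0605
= -0.03


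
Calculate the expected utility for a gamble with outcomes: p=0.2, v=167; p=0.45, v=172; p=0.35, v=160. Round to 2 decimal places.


EU = sum(p_i * v_i)
0.2 * 167 = 33.4
0.45 * 172 = 77.4
0.35 * 160 = 56.0
EU = 33.4 + 77.4 + 56.0
= 166.80


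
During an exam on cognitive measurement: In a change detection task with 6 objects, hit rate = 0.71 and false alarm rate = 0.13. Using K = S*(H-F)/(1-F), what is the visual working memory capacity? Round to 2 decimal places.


K = S * (H - F) / (1 - F)
H - F = 0.58
1 - F = 0.87
K = 6 * 0.58 / 0.87
= 4.00


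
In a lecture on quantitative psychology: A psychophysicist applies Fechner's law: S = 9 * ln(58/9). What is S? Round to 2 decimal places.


S = 9 * ln(58/9)
I/I0 = 6.444444
ln(6.444444) = 1.8632
S = 9 * 1.8632
= 16.77


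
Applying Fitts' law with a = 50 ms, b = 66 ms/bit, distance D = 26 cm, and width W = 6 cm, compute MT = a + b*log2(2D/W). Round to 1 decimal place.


MT = 50 + 66 * log2(2*26/6)
2D/W = 8.666667
log2(8.666667) = 3.1155
MT = 50 + 66 * 3.1155
= 255.6 ms


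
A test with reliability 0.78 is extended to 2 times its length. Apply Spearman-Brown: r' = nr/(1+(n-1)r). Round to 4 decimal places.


r_new = n*r / (1 + (n-1)*r)
Numerator = 2 * 0.78 = 1.56
Denominator = 1 + 1 * 0.78 = 1.78
r_new = 1.56 / 1.78
= 0.8764


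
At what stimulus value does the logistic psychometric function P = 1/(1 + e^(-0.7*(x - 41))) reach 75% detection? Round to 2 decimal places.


At P = 0.75: 0.75 = 1/(1 + e^(-k*(x-x0)))
Solving: e^(-k*(x-x0)) = 1/3
x = x0 + ln(3)/k
ln(3) = 1.0986
x = 41 + 1.0986/0.7
= 41 + 1.5694
= 42.57


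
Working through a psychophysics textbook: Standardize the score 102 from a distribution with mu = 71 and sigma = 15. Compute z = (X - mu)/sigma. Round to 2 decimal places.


z = (X - mu) / sigma
= (102 - 71) / 15
= 31 / 15
= 2.07


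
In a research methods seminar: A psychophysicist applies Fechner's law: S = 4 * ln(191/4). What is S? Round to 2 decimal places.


S = 4 * ln(191/4)
I/I0 = 47.75
ln(47.75) = 3.866
S = 4 * 3.866
= 15.46


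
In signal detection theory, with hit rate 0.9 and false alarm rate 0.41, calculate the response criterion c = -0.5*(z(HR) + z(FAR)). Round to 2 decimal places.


c = -0.5 * (z(HR) + z(FAR))
z(0.9) = 1.2816
z(0.41) = -0.2275
c = -0.5 * (1.2816 + -0.2275)
= -0.5 * 1.0541
= -0.53


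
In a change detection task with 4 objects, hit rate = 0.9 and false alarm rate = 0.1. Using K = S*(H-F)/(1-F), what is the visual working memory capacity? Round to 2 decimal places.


K = S * (H - F) / (1 - F)
H - F = 0.8
1 - F = 0.9
K = 4 * 0.8 / 0.9
= 3.56


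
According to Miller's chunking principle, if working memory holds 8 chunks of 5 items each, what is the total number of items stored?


Total items = chunks * items_per_chunk
= 8 * 5
= 40


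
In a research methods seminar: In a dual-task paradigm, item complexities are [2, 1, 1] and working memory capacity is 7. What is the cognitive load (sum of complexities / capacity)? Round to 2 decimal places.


Total complexity = 2 + 1 + 1 = 4
Load = total / capacity = 4 / 7
= 0.57


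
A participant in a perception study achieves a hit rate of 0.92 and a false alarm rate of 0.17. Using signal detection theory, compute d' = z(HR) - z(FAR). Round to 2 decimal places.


d' = z(HR) - z(FAR)
z(0.92) = 1.4051
z(0.17) = -0.9542
d' = 1.4051 - -0.9542
= 2.36


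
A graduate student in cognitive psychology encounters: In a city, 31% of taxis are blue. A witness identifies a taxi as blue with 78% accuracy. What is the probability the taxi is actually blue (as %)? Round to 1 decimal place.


P(blue | says blue) = P(says blue | blue)*P(blue) / [P(says blue | blue)*P(blue) + P(says blue | not blue)*P(not blue)]
Numerator = 0.78 * 0.31 = 0.2418
False identification = 0.22 * 0.69 = 0.1518
P = 0.2418 / (0.2418 + 0.1518)
= 0.2418 / 0.3936
As percentage = 61.4


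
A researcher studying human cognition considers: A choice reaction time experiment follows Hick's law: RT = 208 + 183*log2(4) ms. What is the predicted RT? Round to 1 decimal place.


RT = 208 + 183 * log2(4)
log2(4) = 2.0
RT = 208 + 183 * 2.0
= 208 + 366.0
= 574.0 ms


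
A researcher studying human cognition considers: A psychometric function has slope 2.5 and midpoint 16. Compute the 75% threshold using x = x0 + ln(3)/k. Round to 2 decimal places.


At P = 0.75: 0.75 = 1/(1 + e^(-k*(x-x0)))
Solving: e^(-k*(x-x0)) = 1/3
x = x0 + ln(3)/k
ln(3) = 1.0986
x = 16 + 1.0986/2.5
= 16 + 0.4394
= 16.44


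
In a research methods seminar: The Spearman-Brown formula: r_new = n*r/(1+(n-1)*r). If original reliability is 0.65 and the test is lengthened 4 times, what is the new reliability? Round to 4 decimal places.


r_new = n*r / (1 + (n-1)*r)
Numerator = 4 * 0.65 = 2.6
Denominator = 1 + 3 * 0.65 = 2.95
r_new = 2.6 / 2.95
= 0.8814


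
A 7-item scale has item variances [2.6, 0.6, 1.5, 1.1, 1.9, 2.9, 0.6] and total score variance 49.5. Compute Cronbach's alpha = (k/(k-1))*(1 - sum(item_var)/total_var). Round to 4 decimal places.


alpha = (k/(k-1)) * (1 - sum(s_i^2)/s_total^2)
sum(item variances) = 11.2
k/(k-1) = 7/6 = 1.166667
1 - 11.2/49.5 = 1 - 0.226263 = 0.773737
alpha = 1.166667 * 0.773737
= 0.9027


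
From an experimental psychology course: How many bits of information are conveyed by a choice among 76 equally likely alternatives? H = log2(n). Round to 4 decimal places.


H = log2(n)
H = log2(76)
= 6.2479


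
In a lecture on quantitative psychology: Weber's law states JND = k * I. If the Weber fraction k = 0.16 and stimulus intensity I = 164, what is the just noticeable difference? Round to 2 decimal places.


JND = k * I
JND = 0.16 * 164
= 26.24


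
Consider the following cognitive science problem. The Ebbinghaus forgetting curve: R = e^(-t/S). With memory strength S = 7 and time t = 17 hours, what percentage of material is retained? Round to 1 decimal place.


R = e^(-t/S)
-t/S = -17/7 = -2.428571
R = e^(-2.428571) = 0.088163
Percentage = 0.088163 * 100
= 8.8


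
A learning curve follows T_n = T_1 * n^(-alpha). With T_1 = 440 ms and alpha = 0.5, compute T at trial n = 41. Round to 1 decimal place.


T_n = 440 * 41^(-0.5)
41^(-0.5) = 0.156174
T_n = 440 * 0.156174
= 68.7 ms


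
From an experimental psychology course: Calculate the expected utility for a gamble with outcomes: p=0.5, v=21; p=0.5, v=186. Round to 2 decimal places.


EU = sum(p_i * v_i)
0.5 * 21 = 10.5
0.5 * 186 = 93.0
EU = 10.5 + 93.0
= 103.50


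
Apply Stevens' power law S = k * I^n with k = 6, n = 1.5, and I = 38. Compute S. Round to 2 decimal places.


S = 6 * 38^1.5
38^1.5 = 234.2477
S = 6 * 234.2477
= 1405.49


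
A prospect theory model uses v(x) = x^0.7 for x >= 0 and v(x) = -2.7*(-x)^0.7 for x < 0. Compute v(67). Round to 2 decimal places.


Since x = 67 >= 0, use v(x) = x^0.7
67^0.7 = 18.9781
v(67) = 18.98


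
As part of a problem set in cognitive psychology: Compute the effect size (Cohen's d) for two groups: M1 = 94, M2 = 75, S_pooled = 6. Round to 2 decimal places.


Cohen's d = (M1 - M2) / S_pooled
= (94 - 75) / 6
= 19 / 6
= 3.17


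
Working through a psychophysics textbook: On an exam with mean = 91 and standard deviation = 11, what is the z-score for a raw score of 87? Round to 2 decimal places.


z = (X - mu) / sigma
= (87 - 91) / 11
= -4 / 11
= -0.36


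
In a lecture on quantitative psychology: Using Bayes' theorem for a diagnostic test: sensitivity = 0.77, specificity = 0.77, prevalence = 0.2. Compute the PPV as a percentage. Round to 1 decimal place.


PPV = (sens * prev) / (sens * prev + (1-spec) * (1-prev))
Numerator = 0.77 * 0.2 = 0.154
P(positive and no disease) = (1 - spec) * (1 - prev) = (1 - 0.77) * (1 - 0.2) = 0.184
Denominator = 0.154 + 0.184 = 0.338
PPV = 0.154 / 0.338 = 0.455621
As percentage = 45.6


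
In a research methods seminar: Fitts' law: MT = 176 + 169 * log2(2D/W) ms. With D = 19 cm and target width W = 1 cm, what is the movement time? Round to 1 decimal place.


MT = 176 + 169 * log2(2*19/1)
2D/W = 38.0
log2(38.0) = 5.2479
MT = 176 + 169 * 5.2479
= 1062.9 ms


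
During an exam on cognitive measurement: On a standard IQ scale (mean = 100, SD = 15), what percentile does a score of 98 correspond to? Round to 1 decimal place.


z = (IQ - mean) / SD
z = (98 - 100) / 15 = -0.1333
Percentile = Phi(-0.1333) * 100
Phi(-0.1333) = 0.446978
= 44.7


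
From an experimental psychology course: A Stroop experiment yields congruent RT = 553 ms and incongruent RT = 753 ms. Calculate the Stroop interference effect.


Stroop effect = RT(incongruent) - RT(congruent)
= 753 - 553
= 200 ms


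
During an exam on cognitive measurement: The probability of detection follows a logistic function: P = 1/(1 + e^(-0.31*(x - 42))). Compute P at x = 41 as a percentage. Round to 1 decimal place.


P(x) = 1/(1 + e^(-0.31*(41 - 42)))
Exponent = -0.31 * -1 = 0.31
e^(0.31) = 1.363425
P = 1/(1 + 1.363425) = 0.423115
Percentage = 42.3


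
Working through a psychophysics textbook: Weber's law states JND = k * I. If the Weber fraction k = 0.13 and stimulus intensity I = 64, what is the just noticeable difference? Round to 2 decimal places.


JND = k * I
JND = 0.13 * 64
= 8.32


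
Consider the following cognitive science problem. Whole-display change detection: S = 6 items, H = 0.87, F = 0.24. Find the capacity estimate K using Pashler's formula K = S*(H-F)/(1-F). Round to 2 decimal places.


K = S * (H - F) / (1 - F)
H - F = 0.63
1 - F = 0.76
K = 6 * 0.63 / 0.76
= 4.97


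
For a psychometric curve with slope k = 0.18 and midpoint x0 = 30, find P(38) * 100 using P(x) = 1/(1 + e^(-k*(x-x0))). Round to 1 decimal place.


P(x) = 1/(1 + e^(-0.18*(38 - 30)))
Exponent = -0.18 * 8 = -1.44
e^(-1.44) = 0.236928
P = 1/(1 + 0.236928) = 0.808454
Percentage = 80.8


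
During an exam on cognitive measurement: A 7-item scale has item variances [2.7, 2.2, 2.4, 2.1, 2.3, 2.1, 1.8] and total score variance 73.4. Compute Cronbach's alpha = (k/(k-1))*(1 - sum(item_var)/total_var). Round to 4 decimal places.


alpha = (k/(k-1)) * (1 - sum(s_i^2)/s_total^2)
sum(item variances) = 15.6
k/(k-1) = 7/6 = 1.166667
1 - 15.6/73.4 = 1 - 0.212534 = 0.787466
alpha = 1.166667 * 0.787466
= 0.9187


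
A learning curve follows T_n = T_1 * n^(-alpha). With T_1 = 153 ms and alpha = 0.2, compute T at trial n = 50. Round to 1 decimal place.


T_n = 153 * 50^(-0.2)
50^(-0.2) = 0.457305
T_n = 153 * 0.457305
= 70.0 ms


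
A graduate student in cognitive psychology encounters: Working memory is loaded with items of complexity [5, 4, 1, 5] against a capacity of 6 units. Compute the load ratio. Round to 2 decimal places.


Total complexity = 5 + 4 + 1 + 5 = 15
Load = total / capacity = 15 / 6
= 2.50


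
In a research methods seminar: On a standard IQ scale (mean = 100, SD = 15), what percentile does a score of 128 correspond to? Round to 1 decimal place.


z = (IQ - mean) / SD
z = (128 - 100) / 15 = 1.8667
Percentile = Phi(1.8667) * 100
Phi(1.8667) = 0.969028
= 96.9


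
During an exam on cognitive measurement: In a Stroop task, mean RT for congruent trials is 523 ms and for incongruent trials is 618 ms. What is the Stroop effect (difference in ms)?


Stroop effect = RT(incongruent) - RT(congruent)
= 618 - 523
= 95 ms


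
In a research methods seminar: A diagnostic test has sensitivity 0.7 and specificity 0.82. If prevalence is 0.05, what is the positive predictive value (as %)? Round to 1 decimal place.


PPV = (sens * prev) / (sens * prev + (1-spec) * (1-prev))
Numerator = 0.7 * 0.05 = 0.035
P(positive and no disease) = (1 - spec) * (1 - prev) = (1 - 0.82) * (1 - 0.05) = 0.171
Denominator = 0.035 + 0.171 = 0.206
PPV = 0.035 / 0.206 = 0.169903
As percentage = 17.0


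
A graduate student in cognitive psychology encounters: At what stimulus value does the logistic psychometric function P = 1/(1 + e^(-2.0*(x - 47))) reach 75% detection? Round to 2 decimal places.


At P = 0.75: 0.75 = 1/(1 + e^(-k*(x-x0)))
Solving: e^(-k*(x-x0)) = 1/3
x = x0 + ln(3)/k
ln(3) = 1.0986
x = 47 + 1.0986/2.0
= 47 + 0.5493
= 47.55


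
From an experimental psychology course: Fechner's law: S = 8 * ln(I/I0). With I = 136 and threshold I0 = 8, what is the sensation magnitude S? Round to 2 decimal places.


S = 8 * ln(136/8)
I/I0 = 17.0
ln(17.0) = 2.8332
S = 8 * 2.8332
= 22.67


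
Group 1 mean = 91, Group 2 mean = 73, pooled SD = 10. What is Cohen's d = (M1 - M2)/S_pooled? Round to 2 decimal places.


Cohen's d = (M1 - M2) / S_pooled
= (91 - 73) / 10
= 18 / 10
= 1.80


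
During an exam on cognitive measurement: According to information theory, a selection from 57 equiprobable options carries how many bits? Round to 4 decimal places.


H = log2(n)
H = log2(57)
= 5.8329


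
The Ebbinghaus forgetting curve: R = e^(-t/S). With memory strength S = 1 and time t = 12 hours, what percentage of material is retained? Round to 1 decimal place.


R = e^(-t/S)
-t/S = -12/1 = -12.0
R = e^(-12.0) = 6e-06
Percentage = 6e-06 * 100
= 0.0


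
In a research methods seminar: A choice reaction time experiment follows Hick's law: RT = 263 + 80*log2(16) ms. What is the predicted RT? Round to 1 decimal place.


RT = 263 + 80 * log2(16)
log2(16) = 4.0
RT = 263 + 80 * 4.0
= 263 + 320.0
= 583.0 ms


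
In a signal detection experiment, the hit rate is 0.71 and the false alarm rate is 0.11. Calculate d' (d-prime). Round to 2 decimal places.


d' = z(HR) - z(FAR)
z(0.71) = 0.5534
z(0.11) = -1.2265
d' = 0.5534 - -1.2265
= 1.78


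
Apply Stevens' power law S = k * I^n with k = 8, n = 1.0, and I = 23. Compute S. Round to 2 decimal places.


S = 8 * 23^1.0
23^1.0 = 23.0
S = 8 * 23.0
= 184.00


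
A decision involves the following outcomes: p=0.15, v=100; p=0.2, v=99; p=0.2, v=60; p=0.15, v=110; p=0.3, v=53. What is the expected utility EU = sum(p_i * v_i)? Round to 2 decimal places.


EU = sum(p_i * v_i)
0.15 * 100 = 15.0
0.2 * 99 = 19.8
0.2 * 60 = 12.0
0.15 * 110 = 16.5
0.3 * 53 = 15.9
EU = 15.0 + 19.8 + 12.0 + 16.5 + 15.9
= 79.20


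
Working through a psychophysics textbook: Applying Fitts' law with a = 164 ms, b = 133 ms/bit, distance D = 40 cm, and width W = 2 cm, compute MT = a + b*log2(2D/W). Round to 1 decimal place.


MT = 164 + 133 * log2(2*40/2)
2D/W = 40.0
log2(40.0) = 5.3219
MT = 164 + 133 * 5.3219
= 871.8 ms


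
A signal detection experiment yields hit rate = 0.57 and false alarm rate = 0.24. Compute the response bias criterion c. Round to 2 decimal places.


c = -0.5 * (z(HR) + z(FAR))
z(0.57) = 0.1764
z(0.24) = -0.7063
c = -0.5 * (0.1764 + -0.7063)
= -0.5 * -0.5299
= 0.26


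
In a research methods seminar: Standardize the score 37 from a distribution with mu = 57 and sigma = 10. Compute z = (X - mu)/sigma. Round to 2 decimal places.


z = (X - mu) / sigma
= (37 - 57) / 10
= -20 / 10
= -2.00


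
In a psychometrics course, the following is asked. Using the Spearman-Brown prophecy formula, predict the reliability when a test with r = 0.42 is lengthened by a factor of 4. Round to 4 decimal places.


r_new = n*r / (1 + (n-1)*r)
Numerator = 4 * 0.42 = 1.68
Denominator = 1 + 3 * 0.42 = 2.26
r_new = 1.68 / 2.26
= 0.7434


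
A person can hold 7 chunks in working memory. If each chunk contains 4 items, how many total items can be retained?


Total items = chunks * items_per_chunk
= 7 * 4
= 28


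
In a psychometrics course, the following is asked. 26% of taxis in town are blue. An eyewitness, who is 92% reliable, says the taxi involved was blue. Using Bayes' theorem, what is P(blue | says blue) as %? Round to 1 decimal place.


P(blue | says blue) = P(says blue | blue)*P(blue) / [P(says blue | blue)*P(blue) + P(says blue | not blue)*P(not blue)]
Numerator = 0.92 * 0.26 = 0.2392
False identification = 0.08 * 0.74 = 0.0592
P = 0.2392 / (0.2392 + 0.0592)
= 0.2392 / 0.2984
As percentage = 80.2


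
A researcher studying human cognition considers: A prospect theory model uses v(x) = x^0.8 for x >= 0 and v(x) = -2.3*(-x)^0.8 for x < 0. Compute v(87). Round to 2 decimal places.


Since x = 87 >= 0, use v(x) = x^0.8
87^0.8 = 35.6136
v(87) = 35.61


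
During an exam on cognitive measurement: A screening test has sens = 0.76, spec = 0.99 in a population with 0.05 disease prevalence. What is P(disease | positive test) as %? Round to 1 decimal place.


PPV = (sens * prev) / (sens * prev + (1-spec) * (1-prev))
Numerator = 0.76 * 0.05 = 0.038
P(positive and no disease) = (1 - spec) * (1 - prev) = (1 - 0.99) * (1 - 0.05) = 0.0095
Denominator = 0.038 + 0.0095 = 0.0475
PPV = 0.038 / 0.0475 = 0.8
As percentage = 80.0


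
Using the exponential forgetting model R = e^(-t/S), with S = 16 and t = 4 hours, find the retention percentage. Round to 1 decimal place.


R = e^(-t/S)
-t/S = -4/16 = -0.25
R = e^(-0.25) = 0.778801
Percentage = 0.778801 * 100
= 77.9


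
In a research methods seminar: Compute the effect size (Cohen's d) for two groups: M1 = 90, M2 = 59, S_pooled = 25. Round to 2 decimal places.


Cohen's d = (M1 - M2) / S_pooled
= (90 - 59) / 25
= 31 / 25
= 1.24


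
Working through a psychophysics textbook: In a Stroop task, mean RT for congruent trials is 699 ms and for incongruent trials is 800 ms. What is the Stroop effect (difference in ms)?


Stroop effect = RT(incongruent) - RT(congruent)
= 800 - 699
= 101 ms


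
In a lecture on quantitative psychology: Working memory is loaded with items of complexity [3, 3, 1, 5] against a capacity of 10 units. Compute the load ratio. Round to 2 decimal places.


Total complexity = 3 + 3 + 1 + 5 = 12
Load = total / capacity = 12 / 10
= 1.20


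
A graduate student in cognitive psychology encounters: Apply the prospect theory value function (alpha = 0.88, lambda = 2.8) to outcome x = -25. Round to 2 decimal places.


Since x = -25 < 0, use v(x) = -lambda*(-x)^alpha
(-x) = 25
25^0.88 = 16.9898
v(-25) = -2.8 * 16.9898
= -47.57


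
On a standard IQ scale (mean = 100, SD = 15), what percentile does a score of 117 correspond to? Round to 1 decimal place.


z = (IQ - mean) / SD
z = (117 - 100) / 15 = 1.1333
Percentile = Phi(1.1333) * 100
Phi(1.1333) = 0.871456
= 87.1


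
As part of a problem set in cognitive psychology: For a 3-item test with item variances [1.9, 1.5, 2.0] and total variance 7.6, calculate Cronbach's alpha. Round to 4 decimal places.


alpha = (k/(k-1)) * (1 - sum(s_i^2)/s_total^2)
sum(item variances) = 5.4
k/(k-1) = 3/2 = 1.5
1 - 5.4/7.6 = 1 - 0.710526 = 0.289474
alpha = 1.5 * 0.289474
= 0.4342


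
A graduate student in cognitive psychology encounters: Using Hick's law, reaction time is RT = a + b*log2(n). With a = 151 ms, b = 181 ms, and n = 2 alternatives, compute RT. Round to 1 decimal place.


RT = 151 + 181 * log2(2)
log2(2) = 1.0
RT = 151 + 181 * 1.0
= 151 + 181.0
= 332.0 ms


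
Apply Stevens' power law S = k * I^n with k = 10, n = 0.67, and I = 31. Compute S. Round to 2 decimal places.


S = 10 * 31^0.67
31^0.67 = 9.9819
S = 10 * 9.9819
= 99.82


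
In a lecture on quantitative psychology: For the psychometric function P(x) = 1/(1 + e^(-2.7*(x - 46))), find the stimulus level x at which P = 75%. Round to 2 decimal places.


At P = 0.75: 0.75 = 1/(1 + e^(-k*(x-x0)))
Solving: e^(-k*(x-x0)) = 1/3
x = x0 + ln(3)/k
ln(3) = 1.0986
x = 46 + 1.0986/2.7
= 46 + 0.4069
= 46.41


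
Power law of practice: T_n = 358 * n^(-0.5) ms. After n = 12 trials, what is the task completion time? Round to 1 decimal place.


T_n = 358 * 12^(-0.5)
12^(-0.5) = 0.288675
T_n = 358 * 0.288675
= 103.3 ms


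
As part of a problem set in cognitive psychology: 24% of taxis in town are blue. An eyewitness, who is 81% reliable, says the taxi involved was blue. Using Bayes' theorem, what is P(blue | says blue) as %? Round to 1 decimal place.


P(blue | says blue) = P(says blue | blue)*P(blue) / [P(says blue | blue)*P(blue) + P(says blue | not blue)*P(not blue)]
Numerator = 0.81 * 0.24 = 0.1944
False identification = 0.19 * 0.76 = 0.1444
P = 0.1944 / (0.1944 + 0.1444)
= 0.1944 / 0.3388
As percentage = 57.4


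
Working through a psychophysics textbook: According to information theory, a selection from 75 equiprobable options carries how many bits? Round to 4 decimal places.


H = log2(n)
H = log2(75)
= 6.2288


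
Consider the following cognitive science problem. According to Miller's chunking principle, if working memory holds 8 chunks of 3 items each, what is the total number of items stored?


Total items = chunks * items_per_chunk
= 8 * 3
= 24


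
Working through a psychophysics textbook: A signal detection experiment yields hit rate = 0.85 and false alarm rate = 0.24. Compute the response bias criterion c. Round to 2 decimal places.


c = -0.5 * (z(HR) + z(FAR))
z(0.85) = 1.0364
z(0.24) = -0.7063
c = -0.5 * (1.0364 + -0.7063)
= -0.5 * 0.3301
= -0.17


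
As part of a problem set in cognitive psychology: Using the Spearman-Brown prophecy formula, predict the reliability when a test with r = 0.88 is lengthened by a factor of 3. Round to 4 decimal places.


r_new = n*r / (1 + (n-1)*r)
Numerator = 3 * 0.88 = 2.64
Denominator = 1 + 2 * 0.88 = 2.76
r_new = 2.64 / 2.76
= 0.9565


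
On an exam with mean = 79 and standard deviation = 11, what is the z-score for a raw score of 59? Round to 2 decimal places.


z = (X - mu) / sigma
= (59 - 79) / 11
= -20 / 11
= -1.82


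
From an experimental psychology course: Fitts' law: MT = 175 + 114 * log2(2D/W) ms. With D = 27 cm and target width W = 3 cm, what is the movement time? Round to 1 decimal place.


MT = 175 + 114 * log2(2*27/3)
2D/W = 18.0
log2(18.0) = 4.1699
MT = 175 + 114 * 4.1699
= 650.4 ms


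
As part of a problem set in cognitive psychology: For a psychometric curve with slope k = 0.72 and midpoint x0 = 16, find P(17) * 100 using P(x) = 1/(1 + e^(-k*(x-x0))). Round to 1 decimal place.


P(x) = 1/(1 + e^(-0.72*(17 - 16)))
Exponent = -0.72 * 1 = -0.72
e^(-0.72) = 0.486752
P = 1/(1 + 0.486752) = 0.672607
Percentage = 67.3


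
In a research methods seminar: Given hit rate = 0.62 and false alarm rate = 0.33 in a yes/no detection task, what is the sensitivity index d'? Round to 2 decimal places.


d' = z(HR) - z(FAR)
z(0.62) = 0.3055
z(0.33) = -0.4399
d' = 0.3055 - -0.4399
= 0.75


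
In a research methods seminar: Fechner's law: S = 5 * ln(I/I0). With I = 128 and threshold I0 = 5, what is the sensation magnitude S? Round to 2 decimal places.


S = 5 * ln(128/5)
I/I0 = 25.6
ln(25.6) = 3.2426
S = 5 * 3.2426
= 16.21


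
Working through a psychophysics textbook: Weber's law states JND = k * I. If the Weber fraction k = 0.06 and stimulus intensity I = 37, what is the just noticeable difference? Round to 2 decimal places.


JND = k * I
JND = 0.06 * 37
= 2.22


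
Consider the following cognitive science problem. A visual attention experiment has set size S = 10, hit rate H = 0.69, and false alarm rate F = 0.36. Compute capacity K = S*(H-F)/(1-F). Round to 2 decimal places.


K = S * (H - F) / (1 - F)
H - F = 0.33
1 - F = 0.64
K = 10 * 0.33 / 0.64
= 5.16


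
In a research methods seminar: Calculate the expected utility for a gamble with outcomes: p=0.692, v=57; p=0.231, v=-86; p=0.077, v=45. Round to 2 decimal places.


EU = sum(p_i * v_i)
0.692 * 57 = 39.444
0.231 * -86 = -19.866
0.077 * 45 = 3.465
EU = 39.444 + -19.866 + 3.465
= 23.04


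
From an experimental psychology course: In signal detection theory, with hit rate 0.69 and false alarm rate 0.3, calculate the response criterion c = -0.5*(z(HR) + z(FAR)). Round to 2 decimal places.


c = -0.5 * (z(HR) + z(FAR))
z(0.69) = 0.4959
z(0.3) = -0.5244
c = -0.5 * (0.4959 + -0.5244)
= -0.5 * -0.0285
= 0.01


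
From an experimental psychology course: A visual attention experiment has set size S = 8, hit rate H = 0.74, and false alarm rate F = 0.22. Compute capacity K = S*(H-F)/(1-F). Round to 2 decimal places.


K = S * (H - F) / (1 - F)
H - F = 0.52
1 - F = 0.78
K = 8 * 0.52 / 0.78
= 5.33


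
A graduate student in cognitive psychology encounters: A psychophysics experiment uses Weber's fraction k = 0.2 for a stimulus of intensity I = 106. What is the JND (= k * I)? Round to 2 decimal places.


JND = k * I
JND = 0.2 * 106
= 21.20


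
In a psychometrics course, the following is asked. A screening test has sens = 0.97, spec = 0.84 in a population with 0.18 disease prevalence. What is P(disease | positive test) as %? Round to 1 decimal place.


PPV = (sens * prev) / (sens * prev + (1-spec) * (1-prev))
Numerator = 0.97 * 0.18 = 0.1746
P(positive and no disease) = (1 - spec) * (1 - prev) = (1 - 0.84) * (1 - 0.18) = 0.1312
Denominator = 0.1746 + 0.1312 = 0.3058
PPV = 0.1746 / 0.3058 = 0.570961
As percentage = 57.1


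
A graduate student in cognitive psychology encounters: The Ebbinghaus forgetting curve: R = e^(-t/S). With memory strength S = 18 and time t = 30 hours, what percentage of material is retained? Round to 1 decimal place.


R = e^(-t/S)
-t/S = -30/18 = -1.666667
R = e^(-1.666667) = 0.188876
Percentage = 0.188876 * 100
= 18.9


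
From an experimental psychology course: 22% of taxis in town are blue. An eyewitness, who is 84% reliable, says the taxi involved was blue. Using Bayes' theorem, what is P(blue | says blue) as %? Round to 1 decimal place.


P(blue | says blue) = P(says blue | blue)*P(blue) / [P(says blue | blue)*P(blue) + P(says blue | not blue)*P(not blue)]
Numerator = 0.84 * 0.22 = 0.1848
False identification = 0.16 * 0.78 = 0.1248
P = 0.1848 / (0.1848 + 0.1248)
= 0.1848 / 0.3096
As percentage = 59.7


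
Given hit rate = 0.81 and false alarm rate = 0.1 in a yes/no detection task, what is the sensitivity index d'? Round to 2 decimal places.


d' = z(HR) - z(FAR)
z(0.81) = 0.8779
z(0.1) = -1.2816
d' = 0.8779 - -1.2816
= 2.16


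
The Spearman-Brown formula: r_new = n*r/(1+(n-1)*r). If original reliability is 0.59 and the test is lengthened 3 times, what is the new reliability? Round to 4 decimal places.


r_new = n*r / (1 + (n-1)*r)
Numerator = 3 * 0.59 = 1.77
Denominator = 1 + 2 * 0.59 = 2.18
r_new = 1.77 / 2.18
= 0.8119


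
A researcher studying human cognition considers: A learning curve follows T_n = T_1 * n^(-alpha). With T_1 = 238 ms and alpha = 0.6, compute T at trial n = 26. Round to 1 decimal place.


T_n = 238 * 26^(-0.6)
26^(-0.6) = 0.141585
T_n = 238 * 0.141585
= 33.7 ms


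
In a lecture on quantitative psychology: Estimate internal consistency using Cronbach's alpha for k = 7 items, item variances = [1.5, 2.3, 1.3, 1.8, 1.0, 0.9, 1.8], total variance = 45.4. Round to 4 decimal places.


alpha = (k/(k-1)) * (1 - sum(s_i^2)/s_total^2)
sum(item variances) = 10.6
k/(k-1) = 7/6 = 1.166667
1 - 10.6/45.4 = 1 - 0.23348 = 0.76652
alpha = 1.166667 * 0.76652
= 0.8943


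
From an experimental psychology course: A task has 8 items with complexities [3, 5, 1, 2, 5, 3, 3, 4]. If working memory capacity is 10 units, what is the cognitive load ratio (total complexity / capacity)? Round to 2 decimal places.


Total complexity = 3 + 5 + 1 + 2 + 5 + 3 + 3 + 4 = 26
Load = total / capacity = 26 / 10
= 2.60


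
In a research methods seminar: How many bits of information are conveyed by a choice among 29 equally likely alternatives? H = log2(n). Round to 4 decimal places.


H = log2(n)
H = log2(29)
= 4.8580


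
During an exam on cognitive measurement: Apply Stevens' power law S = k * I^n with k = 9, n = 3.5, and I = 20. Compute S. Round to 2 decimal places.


S = 9 * 20^3.5
20^3.5 = 35777.0876
S = 9 * 35777.0876
= 321993.79


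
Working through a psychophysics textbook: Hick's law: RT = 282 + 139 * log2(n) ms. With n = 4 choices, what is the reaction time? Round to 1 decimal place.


RT = 282 + 139 * log2(4)
log2(4) = 2.0
RT = 282 + 139 * 2.0
= 282 + 278.0
= 560.0 ms


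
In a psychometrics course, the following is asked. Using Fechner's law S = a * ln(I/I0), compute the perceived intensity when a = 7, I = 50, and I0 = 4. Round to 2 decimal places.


S = 7 * ln(50/4)
I/I0 = 12.5
ln(12.5) = 2.5257
S = 7 * 2.5257
= 17.68


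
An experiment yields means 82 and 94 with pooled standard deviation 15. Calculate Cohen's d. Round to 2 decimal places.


Cohen's d = (M1 - M2) / S_pooled
= (82 - 94) / 15
= -12 / 15
= -0.80


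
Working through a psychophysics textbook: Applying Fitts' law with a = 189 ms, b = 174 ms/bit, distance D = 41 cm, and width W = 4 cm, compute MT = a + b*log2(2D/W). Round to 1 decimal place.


MT = 189 + 174 * log2(2*41/4)
2D/W = 20.5
log2(20.5) = 4.3576
MT = 189 + 174 * 4.3576
= 947.2 ms


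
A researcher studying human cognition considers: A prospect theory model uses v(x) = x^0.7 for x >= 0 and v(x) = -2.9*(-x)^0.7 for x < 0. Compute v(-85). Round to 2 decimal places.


Since x = -85 < 0, use v(x) = -lambda*(-x)^alpha
(-x) = 85
85^0.7 = 22.4178
v(-85) = -2.9 * 22.4178
= -65.01


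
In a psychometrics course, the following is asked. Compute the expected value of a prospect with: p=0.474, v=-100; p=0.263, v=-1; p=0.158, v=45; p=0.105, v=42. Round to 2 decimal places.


EU = sum(p_i * v_i)
0.474 * -100 = -47.4
0.263 * -1 = -0.263
0.158 * 45 = 7.11
0.105 * 42 = 4.41
EU = -47.4 + -0.263 + 7.11 + 4.41
= -36.14


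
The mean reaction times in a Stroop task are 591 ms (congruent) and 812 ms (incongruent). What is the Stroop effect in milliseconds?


Stroop effect = RT(incongruent) - RT(congruent)
= 812 - 591
= 221 ms


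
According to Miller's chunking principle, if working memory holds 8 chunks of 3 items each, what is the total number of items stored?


Total items = chunks * items_per_chunk
= 8 * 3
= 24


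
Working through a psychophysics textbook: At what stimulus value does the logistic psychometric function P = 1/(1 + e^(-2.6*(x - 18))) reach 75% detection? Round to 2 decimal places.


At P = 0.75: 0.75 = 1/(1 + e^(-k*(x-x0)))
Solving: e^(-k*(x-x0)) = 1/3
x = x0 + ln(3)/k
ln(3) = 1.0986
x = 18 + 1.0986/2.6
= 18 + 0.4225
= 18.42


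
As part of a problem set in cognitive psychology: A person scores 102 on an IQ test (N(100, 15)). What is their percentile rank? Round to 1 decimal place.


z = (IQ - mean) / SD
z = (102 - 100) / 15 = 0.1333
Percentile = Phi(0.1333) * 100
Phi(0.1333) = 0.553022
= 55.3


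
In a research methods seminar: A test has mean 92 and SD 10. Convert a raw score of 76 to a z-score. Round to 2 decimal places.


z = (X - mu) / sigma
= (76 - 92) / 10
= -16 / 10
= -1.60


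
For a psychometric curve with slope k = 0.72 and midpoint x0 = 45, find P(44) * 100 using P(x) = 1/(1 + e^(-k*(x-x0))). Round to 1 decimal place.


P(x) = 1/(1 + e^(-0.72*(44 - 45)))
Exponent = -0.72 * -1 = 0.72
e^(0.72) = 2.054433
P = 1/(1 + 2.054433) = 0.327393
Percentage = 32.7


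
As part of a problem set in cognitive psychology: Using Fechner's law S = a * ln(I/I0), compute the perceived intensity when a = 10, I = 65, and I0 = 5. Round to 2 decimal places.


S = 10 * ln(65/5)
I/I0 = 13.0
ln(13.0) = 2.5649
S = 10 * 2.5649
= 25.65


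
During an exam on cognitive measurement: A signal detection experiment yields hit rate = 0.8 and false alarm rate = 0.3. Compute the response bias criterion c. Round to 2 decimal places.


c = -0.5 * (z(HR) + z(FAR))
z(0.8) = 0.8416
z(0.3) = -0.5244
c = -0.5 * (0.8416 + -0.5244)
= -0.5 * 0.3172
= -0.16


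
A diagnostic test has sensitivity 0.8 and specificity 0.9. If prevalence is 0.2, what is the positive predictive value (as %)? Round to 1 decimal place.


PPV = (sens * prev) / (sens * prev + (1-spec) * (1-prev))
Numerator = 0.8 * 0.2 = 0.16
P(positive and no disease) = (1 - spec) * (1 - prev) = (1 - 0.9) * (1 - 0.2) = 0.08
Denominator = 0.16 + 0.08 = 0.24
PPV = 0.16 / 0.24 = 0.666667
As percentage = 66.7


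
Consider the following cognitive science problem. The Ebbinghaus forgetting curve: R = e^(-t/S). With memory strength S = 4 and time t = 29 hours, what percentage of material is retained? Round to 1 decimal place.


R = e^(-t/S)
-t/S = -29/4 = -7.25
R = e^(-7.25) = 0.00071
Percentage = 0.00071 * 100
= 0.1


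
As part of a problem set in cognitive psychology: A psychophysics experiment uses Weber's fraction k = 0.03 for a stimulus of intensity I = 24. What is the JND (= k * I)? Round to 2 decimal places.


JND = k * I
JND = 0.03 * 24
= 0.72


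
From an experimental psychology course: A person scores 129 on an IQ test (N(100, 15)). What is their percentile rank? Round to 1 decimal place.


z = (IQ - mean) / SD
z = (129 - 100) / 15 = 1.9333
Percentile = Phi(1.9333) * 100
Phi(1.9333) = 0.9734
= 97.3


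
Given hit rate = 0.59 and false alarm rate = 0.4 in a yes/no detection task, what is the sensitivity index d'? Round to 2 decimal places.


d' = z(HR) - z(FAR)
z(0.59) = 0.2275
z(0.4) = -0.2533
d' = 0.2275 - -0.2533
= 0.48


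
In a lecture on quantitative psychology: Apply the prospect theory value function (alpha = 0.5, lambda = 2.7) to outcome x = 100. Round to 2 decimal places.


Since x = 100 >= 0, use v(x) = x^0.5
100^0.5 = 10.0
v(100) = 10.00


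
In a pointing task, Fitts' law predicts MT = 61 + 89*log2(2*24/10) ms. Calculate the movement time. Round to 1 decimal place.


MT = 61 + 89 * log2(2*24/10)
2D/W = 4.8
log2(4.8) = 2.263
MT = 61 + 89 * 2.263
= 262.4 ms


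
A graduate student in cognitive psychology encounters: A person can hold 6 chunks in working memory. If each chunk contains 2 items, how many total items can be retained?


Total items = chunks * items_per_chunk
= 6 * 2
= 12


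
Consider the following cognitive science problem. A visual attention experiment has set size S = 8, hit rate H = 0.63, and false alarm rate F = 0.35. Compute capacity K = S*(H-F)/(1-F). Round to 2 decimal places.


K = S * (H - F) / (1 - F)
H - F = 0.28
1 - F = 0.65
K = 8 * 0.28 / 0.65
= 3.45


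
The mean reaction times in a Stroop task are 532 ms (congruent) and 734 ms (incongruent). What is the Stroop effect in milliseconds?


Stroop effect = RT(incongruent) - RT(congruent)
= 734 - 532
= 202 ms


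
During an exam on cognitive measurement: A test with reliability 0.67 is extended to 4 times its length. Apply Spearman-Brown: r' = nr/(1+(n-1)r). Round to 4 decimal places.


r_new = n*r / (1 + (n-1)*r)
Numerator = 4 * 0.67 = 2.68
Denominator = 1 + 3 * 0.67 = 3.01
r_new = 2.68 / 3.01
= 0.8904


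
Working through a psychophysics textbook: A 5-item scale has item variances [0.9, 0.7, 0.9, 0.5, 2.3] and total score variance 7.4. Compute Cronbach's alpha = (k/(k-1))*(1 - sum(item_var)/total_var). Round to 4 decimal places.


alpha = (k/(k-1)) * (1 - sum(s_i^2)/s_total^2)
sum(item variances) = 5.3
k/(k-1) = 5/4 = 1.25
1 - 5.3/7.4 = 1 - 0.716216 = 0.283784
alpha = 1.25 * 0.283784
= 0.3547
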